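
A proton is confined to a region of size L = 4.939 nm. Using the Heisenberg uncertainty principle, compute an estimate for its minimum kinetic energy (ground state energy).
212.655 neV

Using the uncertainty principle to estimate ground state energy:

1. The position uncertainty is approximately the confinement size:
   Δx ≈ L = 4.939e-09 m

2. From ΔxΔp ≥ ℏ/2, the minimum momentum uncertainty is:
   Δp ≈ ℏ/(2L) = 1.068e-26 kg·m/s

3. The kinetic energy is approximately:
   KE ≈ (Δp)²/(2m) = (1.068e-26)²/(2 × 1.673e-27 kg)
   KE ≈ 3.407e-26 J = 212.655 neV

This is an order-of-magnitude estimate of the ground state energy.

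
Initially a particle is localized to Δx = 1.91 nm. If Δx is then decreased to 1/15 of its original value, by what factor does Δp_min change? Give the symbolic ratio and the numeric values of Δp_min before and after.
Original Δp_min = 2.761 × 10^-26 kg·m/s; new Δp'_min = 4.141 × 10^-25 kg·m/s; ratio Δp'_min/Δp_min = 15.

From the uncertainty principle ΔxΔp ≥ ℏ/2, the minimum momentum uncertainty is Δp_min = ℏ/(2Δx).

Original (Δx = 1.91 nm = 1.910e-09 m):
Δp_min = (1.055e-34 J·s)/(2 × 1.910e-09 m) = 2.761e-26 kg·m/s

When Δx → (1/15)Δx:
Δp'_min = ℏ/(2 × (1/15)Δx) = 15 × ℏ/(2Δx) = 15 × Δp_min
Δp'_min = 15 × 2.761e-26 kg·m/s = 4.141e-25 kg·m/s

Since Δp_min ∝ 1/Δx, when Δx is decreased to 1/15 of its original value, Δp_min increases to 15 times its original value.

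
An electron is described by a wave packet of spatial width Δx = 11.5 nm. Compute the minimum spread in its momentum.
4.585 × 10^-27 kg·m/s

For a wave packet, the spatial width Δx and momentum spread Δp are related by the uncertainty principle:
ΔxΔp ≥ ℏ/2

The minimum momentum spread is:
Δp_min = ℏ/(2Δx)
Δp_min = (1.055e-34 J·s) / (2 × 1.150e-08 m)
Δp_min = 4.585e-27 kg·m/s

A wave packet cannot have both a well-defined position and well-defined momentum.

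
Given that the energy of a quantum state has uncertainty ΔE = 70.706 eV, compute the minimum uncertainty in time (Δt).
4.655 as

Using the energy-time uncertainty principle:
ΔEΔt ≥ ℏ/2

The minimum uncertainty in time is:
Δt_min = ℏ/(2ΔE)
Δt_min = (1.055e-34 J·s) / (2 × 1.133e-17 J)
Δt_min = 4.655e-18 s = 4.655 as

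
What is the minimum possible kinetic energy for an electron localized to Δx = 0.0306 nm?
10.172 eV

Localizing a particle requires giving it sufficient momentum uncertainty:

1. From uncertainty principle: Δp ≥ ℏ/(2Δx)
   Δp_min = (1.055e-34 J·s) / (2 × 3.060e-11 m)
   Δp_min = 1.723e-24 kg·m/s

2. This momentum uncertainty corresponds to kinetic energy:
   KE ≈ (Δp)²/(2m) = (1.723e-24)²/(2 × 9.109e-31 kg)
   KE = 1.630e-18 J = 10.172 eV

Tighter localization requires more energy.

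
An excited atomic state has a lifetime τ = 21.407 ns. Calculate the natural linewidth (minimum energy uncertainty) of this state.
15.374 neV

Using the energy-time uncertainty principle:
ΔEΔt ≥ ℏ/2

The lifetime τ represents the time uncertainty Δt.
The natural linewidth (minimum energy uncertainty) is:

ΔE = ℏ/(2τ)
ΔE = (1.055e-34 J·s) / (2 × 2.141e-08 s)
ΔE = 2.463e-27 J = 15.374 neV

This natural linewidth limits the precision of spectroscopic measurements.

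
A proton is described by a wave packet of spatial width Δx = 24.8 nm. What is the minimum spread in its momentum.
2.126 × 10^-27 kg·m/s

For a wave packet, the spatial width Δx and momentum spread Δp are related by the uncertainty principle:
ΔxΔp ≥ ℏ/2

The minimum momentum spread is:
Δp_min = ℏ/(2Δx)
Δp_min = (1.055e-34 J·s) / (2 × 2.480e-08 m)
Δp_min = 2.126e-27 kg·m/s

A wave packet cannot have both a well-defined position and well-defined momentum.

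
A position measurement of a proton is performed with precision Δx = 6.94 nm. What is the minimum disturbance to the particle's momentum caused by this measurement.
7.598 × 10^-27 kg·m/s

The uncertainty principle implies that measuring position disturbs momentum:
ΔxΔp ≥ ℏ/2

When we measure position with precision Δx, we necessarily introduce a momentum uncertainty:
Δp ≥ ℏ/(2Δx)
Δp_min = (1.055e-34 J·s) / (2 × 6.940e-09 m)
Δp_min = 7.598e-27 kg·m/s

The more precisely we measure position, the greater the momentum disturbance.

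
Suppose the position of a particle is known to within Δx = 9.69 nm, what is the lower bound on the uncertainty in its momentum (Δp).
5.442 × 10^-27 kg·m/s

Using the Heisenberg uncertainty principle:
ΔxΔp ≥ ℏ/2

The minimum uncertainty in momentum is:
Δp_min = ℏ/(2Δx)
Δp_min = (1.055e-34 J·s) / (2 × 9.690e-09 m)
Δp_min = 5.442e-27 kg·m/s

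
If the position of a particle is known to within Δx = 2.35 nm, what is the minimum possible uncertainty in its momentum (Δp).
2.244 × 10^-26 kg·m/s

Using the Heisenberg uncertainty principle:
ΔxΔp ≥ ℏ/2

The minimum uncertainty in momentum is:
Δp_min = ℏ/(2Δx)
Δp_min = (1.055e-34 J·s) / (2 × 2.350e-09 m)
Δp_min = 2.244e-26 kg·m/s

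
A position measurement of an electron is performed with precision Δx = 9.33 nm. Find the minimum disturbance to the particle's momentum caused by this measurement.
5.652 × 10^-27 kg·m/s

The uncertainty principle implies that measuring position disturbs momentum:
ΔxΔp ≥ ℏ/2

When we measure position with precision Δx, we necessarily introduce a momentum uncertainty:
Δp ≥ ℏ/(2Δx)
Δp_min = (1.055e-34 J·s) / (2 × 9.330e-09 m)
Δp_min = 5.652e-27 kg·m/s

The more precisely we measure position, the greater the momentum disturbance.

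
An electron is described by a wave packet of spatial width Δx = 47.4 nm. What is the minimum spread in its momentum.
1.112 × 10^-27 kg·m/s

For a wave packet, the spatial width Δx and momentum spread Δp are related by the uncertainty principle:
ΔxΔp ≥ ℏ/2

The minimum momentum spread is:
Δp_min = ℏ/(2Δx)
Δp_min = (1.055e-34 J·s) / (2 × 4.740e-08 m)
Δp_min = 1.112e-27 kg·m/s

A wave packet cannot have both a well-defined position and well-defined momentum.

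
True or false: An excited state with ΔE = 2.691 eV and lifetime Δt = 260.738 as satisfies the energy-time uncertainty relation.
Yes, it satisfies the uncertainty relation.

Calculate the product ΔEΔt:
ΔE = 2.691 eV = 4.311e-19 J
ΔEΔt = (4.311e-19 J) × (2.607e-16 s)
ΔEΔt = 1.124e-34 J·s

Compare to the minimum allowed value ℏ/2:
ℏ/2 = 5.273e-35 J·s

Since ΔEΔt = 1.124e-34 J·s ≥ 5.273e-35 J·s = ℏ/2,
this satisfies the uncertainty relation.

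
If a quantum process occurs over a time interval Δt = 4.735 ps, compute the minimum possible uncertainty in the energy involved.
69.505 μeV

Using the energy-time uncertainty principle:
ΔEΔt ≥ ℏ/2

The minimum uncertainty in energy is:
ΔE_min = ℏ/(2Δt)
ΔE_min = (1.055e-34 J·s) / (2 × 4.735e-12 s)
ΔE_min = 1.114e-23 J = 69.505 μeV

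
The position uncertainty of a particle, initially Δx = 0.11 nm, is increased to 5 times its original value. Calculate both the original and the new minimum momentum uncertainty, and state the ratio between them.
Original Δp_min = 4.794 × 10^-25 kg·m/s; new Δp'_min = 9.587 × 10^-26 kg·m/s; ratio Δp'_min/Δp_min = 1/5.

From the uncertainty principle ΔxΔp ≥ ℏ/2, the minimum momentum uncertainty is Δp_min = ℏ/(2Δx).

Original (Δx = 0.11 nm = 1.100e-10 m):
Δp_min = (1.055e-34 J·s)/(2 × 1.100e-10 m) = 4.794e-25 kg·m/s

When Δx → 5Δx:
Δp'_min = ℏ/(2 × 5Δx) = (1/5) × ℏ/(2Δx) = (1/5) × Δp_min
Δp'_min = 1/5 × 4.794e-25 kg·m/s = 9.587e-26 kg·m/s

Since Δp_min ∝ 1/Δx, when Δx is increased to 5 times its original value, Δp_min decreases to 1/5 of its original value.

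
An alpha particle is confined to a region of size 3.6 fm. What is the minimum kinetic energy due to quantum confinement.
100.757 keV

Using the uncertainty principle:

1. Position uncertainty: Δx ≈ 3.600e-15 m
2. Minimum momentum uncertainty: Δp = ℏ/(2Δx) = 1.465e-20 kg·m/s
3. Minimum kinetic energy:
   KE = (Δp)²/(2m) = (1.465e-20)²/(2 × 6.645e-27 kg)
   KE = 1.614e-14 J = 100.757 keV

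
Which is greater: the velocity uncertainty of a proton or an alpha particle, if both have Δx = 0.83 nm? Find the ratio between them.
The proton has the larger minimum velocity uncertainty, by a ratio of 4.0.

For both particles, Δp_min = ℏ/(2Δx) = 6.353e-26 kg·m/s (same for both).

The velocity uncertainty is Δv = Δp/m:
- proton: Δv = 6.353e-26 / 1.673e-27 = 3.798e+01 m/s = 37.981 m/s
- alpha particle: Δv = 6.353e-26 / 6.645e-27 = 9.561e+00 m/s = 9.561 m/s

Ratio: 3.798e+01 / 9.561e+00 = 4.0

The lighter particle has larger velocity uncertainty because Δv ∝ 1/m.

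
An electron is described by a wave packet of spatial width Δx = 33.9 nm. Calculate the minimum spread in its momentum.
1.555 × 10^-27 kg·m/s

For a wave packet, the spatial width Δx and momentum spread Δp are related by the uncertainty principle:
ΔxΔp ≥ ℏ/2

The minimum momentum spread is:
Δp_min = ℏ/(2Δx)
Δp_min = (1.055e-34 J·s) / (2 × 3.390e-08 m)
Δp_min = 1.555e-27 kg·m/s

A wave packet cannot have both a well-defined position and well-defined momentum.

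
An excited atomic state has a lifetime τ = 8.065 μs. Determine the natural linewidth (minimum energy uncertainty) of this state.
40.807 peV

Using the energy-time uncertainty principle:
ΔEΔt ≥ ℏ/2

The lifetime τ represents the time uncertainty Δt.
The natural linewidth (minimum energy uncertainty) is:

ΔE = ℏ/(2τ)
ΔE = (1.055e-34 J·s) / (2 × 8.065e-06 s)
ΔE = 6.538e-30 J = 40.807 peV

This natural linewidth limits the precision of spectroscopic measurements.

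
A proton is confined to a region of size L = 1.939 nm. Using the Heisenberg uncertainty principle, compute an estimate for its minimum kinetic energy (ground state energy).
1.380 μeV

Using the uncertainty principle to estimate ground state energy:

1. The position uncertainty is approximately the confinement size:
   Δx ≈ L = 1.939e-09 m

2. From ΔxΔp ≥ ℏ/2, the minimum momentum uncertainty is:
   Δp ≈ ℏ/(2L) = 2.719e-26 kg·m/s

3. The kinetic energy is approximately:
   KE ≈ (Δp)²/(2m) = (2.719e-26)²/(2 × 1.673e-27 kg)
   KE ≈ 2.211e-25 J = 1.380 μeV

This is an order-of-magnitude estimate of the ground state energy.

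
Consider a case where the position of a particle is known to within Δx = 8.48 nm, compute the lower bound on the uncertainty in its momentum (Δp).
6.218 × 10^-27 kg·m/s

Using the Heisenberg uncertainty principle:
ΔxΔp ≥ ℏ/2

The minimum uncertainty in momentum is:
Δp_min = ℏ/(2Δx)
Δp_min = (1.055e-34 J·s) / (2 × 8.480e-09 m)
Δp_min = 6.218e-27 kg·m/s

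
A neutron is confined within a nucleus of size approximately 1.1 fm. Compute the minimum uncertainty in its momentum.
4.794 × 10^-20 kg·m/s

Using the Heisenberg uncertainty principle:
ΔxΔp ≥ ℏ/2

With Δx ≈ L = 1.100e-15 m (the confinement size):
Δp_min = ℏ/(2Δx)
Δp_min = (1.055e-34 J·s) / (2 × 1.100e-15 m)
Δp_min = 4.794e-20 kg·m/s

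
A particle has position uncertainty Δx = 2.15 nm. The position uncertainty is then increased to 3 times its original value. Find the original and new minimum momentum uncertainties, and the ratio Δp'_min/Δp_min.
Original Δp_min = 2.452 × 10^-26 kg·m/s; new Δp'_min = 8.175 × 10^-27 kg·m/s; ratio Δp'_min/Δp_min = 1/3.

From the uncertainty principle ΔxΔp ≥ ℏ/2, the minimum momentum uncertainty is Δp_min = ℏ/(2Δx).

Original (Δx = 2.15 nm = 2.150e-09 m):
Δp_min = (1.055e-34 J·s)/(2 × 2.150e-09 m) = 2.452e-26 kg·m/s

When Δx → 3Δx:
Δp'_min = ℏ/(2 × 3Δx) = (1/3) × ℏ/(2Δx) = (1/3) × Δp_min
Δp'_min = 1/3 × 2.452e-26 kg·m/s = 8.175e-27 kg·m/s

Since Δp_min ∝ 1/Δx, when Δx is increased to 3 times its original value, Δp_min decreases to 1/3 of its original value.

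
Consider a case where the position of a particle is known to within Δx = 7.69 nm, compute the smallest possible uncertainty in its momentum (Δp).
6.857 × 10^-27 kg·m/s

Using the Heisenberg uncertainty principle:
ΔxΔp ≥ ℏ/2

The minimum uncertainty in momentum is:
Δp_min = ℏ/(2Δx)
Δp_min = (1.055e-34 J·s) / (2 × 7.690e-09 m)
Δp_min = 6.857e-27 kg·m/s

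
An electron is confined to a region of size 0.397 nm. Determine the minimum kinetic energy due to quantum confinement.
60.434 meV

Using the uncertainty principle:

1. Position uncertainty: Δx ≈ 3.970e-10 m
2. Minimum momentum uncertainty: Δp = ℏ/(2Δx) = 1.328e-25 kg·m/s
3. Minimum kinetic energy:
   KE = (Δp)²/(2m) = (1.328e-25)²/(2 × 9.109e-31 kg)
   KE = 9.683e-21 J = 60.434 meV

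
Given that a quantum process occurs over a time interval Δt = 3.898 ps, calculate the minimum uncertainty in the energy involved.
84.429 μeV

Using the energy-time uncertainty principle:
ΔEΔt ≥ ℏ/2

The minimum uncertainty in energy is:
ΔE_min = ℏ/(2Δt)
ΔE_min = (1.055e-34 J·s) / (2 × 3.898e-12 s)
ΔE_min = 1.353e-23 J = 84.429 μeV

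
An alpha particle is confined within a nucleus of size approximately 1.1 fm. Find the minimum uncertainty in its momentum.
4.794 × 10^-20 kg·m/s

Using the Heisenberg uncertainty principle:
ΔxΔp ≥ ℏ/2

With Δx ≈ L = 1.100e-15 m (the confinement size):
Δp_min = ℏ/(2Δx)
Δp_min = (1.055e-34 J·s) / (2 × 1.100e-15 m)
Δp_min = 4.794e-20 kg·m/s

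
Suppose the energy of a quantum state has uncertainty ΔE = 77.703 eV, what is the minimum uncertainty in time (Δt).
4.235 as

Using the energy-time uncertainty principle:
ΔEΔt ≥ ℏ/2

The minimum uncertainty in time is:
Δt_min = ℏ/(2ΔE)
Δt_min = (1.055e-34 J·s) / (2 × 1.245e-17 J)
Δt_min = 4.235e-18 s = 4.235 as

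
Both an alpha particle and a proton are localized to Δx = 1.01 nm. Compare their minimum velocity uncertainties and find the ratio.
The proton has the larger minimum velocity uncertainty, by a ratio of 4.0.

For both particles, Δp_min = ℏ/(2Δx) = 5.221e-26 kg·m/s (same for both).

The velocity uncertainty is Δv = Δp/m:
- alpha particle: Δv = 5.221e-26 / 6.645e-27 = 7.857e+00 m/s = 7.857 m/s
- proton: Δv = 5.221e-26 / 1.673e-27 = 3.121e+01 m/s = 31.212 m/s

Ratio: 3.121e+01 / 7.857e+00 = 4.0

The lighter particle has larger velocity uncertainty because Δv ∝ 1/m.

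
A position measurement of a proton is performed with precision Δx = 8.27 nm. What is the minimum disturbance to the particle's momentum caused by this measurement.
6.376 × 10^-27 kg·m/s

The uncertainty principle implies that measuring position disturbs momentum:
ΔxΔp ≥ ℏ/2

When we measure position with precision Δx, we necessarily introduce a momentum uncertainty:
Δp ≥ ℏ/(2Δx)
Δp_min = (1.055e-34 J·s) / (2 × 8.270e-09 m)
Δp_min = 6.376e-27 kg·m/s

The more precisely we measure position, the greater the momentum disturbance.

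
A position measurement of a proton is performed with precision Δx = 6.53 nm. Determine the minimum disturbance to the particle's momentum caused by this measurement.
8.075 × 10^-27 kg·m/s

The uncertainty principle implies that measuring position disturbs momentum:
ΔxΔp ≥ ℏ/2

When we measure position with precision Δx, we necessarily introduce a momentum uncertainty:
Δp ≥ ℏ/(2Δx)
Δp_min = (1.055e-34 J·s) / (2 × 6.530e-09 m)
Δp_min = 8.075e-27 kg·m/s

The more precisely we measure position, the greater the momentum disturbance.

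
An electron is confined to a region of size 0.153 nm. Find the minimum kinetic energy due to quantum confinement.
406.893 meV

Using the uncertainty principle:

1. Position uncertainty: Δx ≈ 1.530e-10 m
2. Minimum momentum uncertainty: Δp = ℏ/(2Δx) = 3.446e-25 kg·m/s
3. Minimum kinetic energy:
   KE = (Δp)²/(2m) = (3.446e-25)²/(2 × 9.109e-31 kg)
   KE = 6.519e-20 J = 406.893 meV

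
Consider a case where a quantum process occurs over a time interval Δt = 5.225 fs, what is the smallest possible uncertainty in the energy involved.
62.987 meV

Using the energy-time uncertainty principle:
ΔEΔt ≥ ℏ/2

The minimum uncertainty in energy is:
ΔE_min = ℏ/(2Δt)
ΔE_min = (1.055e-34 J·s) / (2 × 5.225e-15 s)
ΔE_min = 1.009e-20 J = 62.987 meV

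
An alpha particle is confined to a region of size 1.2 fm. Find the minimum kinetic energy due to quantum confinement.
906.811 keV

Using the uncertainty principle:

1. Position uncertainty: Δx ≈ 1.200e-15 m
2. Minimum momentum uncertainty: Δp = ℏ/(2Δx) = 4.394e-20 kg·m/s
3. Minimum kinetic energy:
   KE = (Δp)²/(2m) = (4.394e-20)²/(2 × 6.645e-27 kg)
   KE = 1.453e-13 J = 906.811 keV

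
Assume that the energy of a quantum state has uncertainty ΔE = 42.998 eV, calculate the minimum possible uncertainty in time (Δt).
7.654 as

Using the energy-time uncertainty principle:
ΔEΔt ≥ ℏ/2

The minimum uncertainty in time is:
Δt_min = ℏ/(2ΔE)
Δt_min = (1.055e-34 J·s) / (2 × 6.889e-18 J)
Δt_min = 7.654e-18 s = 7.654 as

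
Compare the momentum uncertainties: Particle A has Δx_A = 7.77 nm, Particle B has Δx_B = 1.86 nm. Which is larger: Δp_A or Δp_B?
Particle B has the larger minimum momentum uncertainty, by a factor of 4.18.

For each particle, the minimum momentum uncertainty is Δp_min = ℏ/(2Δx):

Particle A: Δp_A = ℏ/(2×7.770e-09 m) = 6.786e-27 kg·m/s
Particle B: Δp_B = ℏ/(2×1.860e-09 m) = 2.835e-26 kg·m/s

Ratio: Δp_B/Δp_A = 4.18

Since Δp_min ∝ 1/Δx, the particle with smaller position uncertainty (B) has larger momentum uncertainty.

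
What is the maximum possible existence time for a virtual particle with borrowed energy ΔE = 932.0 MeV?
3.531 × 10^-25 s

Using the energy-time uncertainty principle:
ΔEΔt ≥ ℏ/2

For a virtual particle borrowing energy ΔE, the maximum lifetime is:
Δt_max = ℏ/(2ΔE)

Converting energy:
ΔE = 932.0 MeV = 1.493e-10 J

Δt_max = (1.055e-34 J·s) / (2 × 1.493e-10 J)
Δt_max = 3.531e-25 s = 3.531 × 10^-25 s

Virtual particles with higher borrowed energy exist for shorter times.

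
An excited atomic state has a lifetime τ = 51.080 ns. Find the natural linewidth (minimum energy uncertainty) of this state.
6.443 neV

Using the energy-time uncertainty principle:
ΔEΔt ≥ ℏ/2

The lifetime τ represents the time uncertainty Δt.
The natural linewidth (minimum energy uncertainty) is:

ΔE = ℏ/(2τ)
ΔE = (1.055e-34 J·s) / (2 × 5.108e-08 s)
ΔE = 1.032e-27 J = 6.443 neV

This natural linewidth limits the precision of spectroscopic measurements.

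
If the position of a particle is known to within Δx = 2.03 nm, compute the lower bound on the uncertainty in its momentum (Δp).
2.597 × 10^-26 kg·m/s

Using the Heisenberg uncertainty principle:
ΔxΔp ≥ ℏ/2

The minimum uncertainty in momentum is:
Δp_min = ℏ/(2Δx)
Δp_min = (1.055e-34 J·s) / (2 × 2.030e-09 m)
Δp_min = 2.597e-26 kg·m/s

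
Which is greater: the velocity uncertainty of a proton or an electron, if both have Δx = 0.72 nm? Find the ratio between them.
The electron has the larger minimum velocity uncertainty, by a ratio of 1836.2.

For both particles, Δp_min = ℏ/(2Δx) = 7.323e-26 kg·m/s (same for both).

The velocity uncertainty is Δv = Δp/m:
- proton: Δv = 7.323e-26 / 1.673e-27 = 4.378e+01 m/s = 43.784 m/s
- electron: Δv = 7.323e-26 / 9.109e-31 = 8.039e+04 m/s = 80.394 km/s

Ratio: 8.039e+04 / 4.378e+01 = 1836.2

The lighter particle has larger velocity uncertainty because Δv ∝ 1/m.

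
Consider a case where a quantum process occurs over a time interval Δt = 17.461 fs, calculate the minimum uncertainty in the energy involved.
18.848 meV

Using the energy-time uncertainty principle:
ΔEΔt ≥ ℏ/2

The minimum uncertainty in energy is:
ΔE_min = ℏ/(2Δt)
ΔE_min = (1.055e-34 J·s) / (2 × 1.746e-14 s)
ΔE_min = 3.020e-21 J = 18.848 meV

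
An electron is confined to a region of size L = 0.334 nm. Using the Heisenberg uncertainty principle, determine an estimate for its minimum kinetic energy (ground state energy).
85.383 meV

Using the uncertainty principle to estimate ground state energy:

1. The position uncertainty is approximately the confinement size:
   Δx ≈ L = 3.340e-10 m

2. From ΔxΔp ≥ ℏ/2, the minimum momentum uncertainty is:
   Δp ≈ ℏ/(2L) = 1.579e-25 kg·m/s

3. The kinetic energy is approximately:
   KE ≈ (Δp)²/(2m) = (1.579e-25)²/(2 × 9.109e-31 kg)
   KE ≈ 1.368e-20 J = 85.383 meV

This is an order-of-magnitude estimate of the ground state energy.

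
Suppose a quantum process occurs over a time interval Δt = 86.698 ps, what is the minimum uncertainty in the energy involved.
3.796 μeV

Using the energy-time uncertainty principle:
ΔEΔt ≥ ℏ/2

The minimum uncertainty in energy is:
ΔE_min = ℏ/(2Δt)
ΔE_min = (1.055e-34 J·s) / (2 × 8.670e-11 s)
ΔE_min = 6.082e-25 J = 3.796 μeV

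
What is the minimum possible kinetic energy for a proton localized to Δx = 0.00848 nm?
72.138 meV

Localizing a particle requires giving it sufficient momentum uncertainty:

1. From uncertainty principle: Δp ≥ ℏ/(2Δx)
   Δp_min = (1.055e-34 J·s) / (2 × 8.480e-12 m)
   Δp_min = 6.218e-24 kg·m/s

2. This momentum uncertainty corresponds to kinetic energy:
   KE ≈ (Δp)²/(2m) = (6.218e-24)²/(2 × 1.673e-27 kg)
   KE = 1.156e-20 J = 72.138 meV

Tighter localization requires more energy.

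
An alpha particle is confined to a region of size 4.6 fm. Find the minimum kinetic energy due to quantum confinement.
61.711 keV

Using the uncertainty principle:

1. Position uncertainty: Δx ≈ 4.600e-15 m
2. Minimum momentum uncertainty: Δp = ℏ/(2Δx) = 1.146e-20 kg·m/s
3. Minimum kinetic energy:
   KE = (Δp)²/(2m) = (1.146e-20)²/(2 × 6.645e-27 kg)
   KE = 9.887e-15 J = 61.711 keV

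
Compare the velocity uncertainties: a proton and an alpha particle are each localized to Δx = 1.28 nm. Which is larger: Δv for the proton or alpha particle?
The proton has the larger minimum velocity uncertainty, by a ratio of 4.0.

For both particles, Δp_min = ℏ/(2Δx) = 4.119e-26 kg·m/s (same for both).

The velocity uncertainty is Δv = Δp/m:
- proton: Δv = 4.119e-26 / 1.673e-27 = 2.463e+01 m/s = 24.629 m/s
- alpha particle: Δv = 4.119e-26 / 6.645e-27 = 6.200e+00 m/s = 6.200 m/s

Ratio: 2.463e+01 / 6.200e+00 = 4.0

The lighter particle has larger velocity uncertainty because Δv ∝ 1/m.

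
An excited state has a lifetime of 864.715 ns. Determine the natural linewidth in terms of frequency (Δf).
92.027 kHz

Using the energy-time uncertainty principle and E = hf:
ΔEΔt ≥ ℏ/2
hΔf·Δt ≥ ℏ/2

The minimum frequency uncertainty is:
Δf = ℏ/(2hτ) = 1/(4πτ)
Δf = 1/(4π × 8.647e-07 s)
Δf = 9.203e+04 Hz = 92.027 kHz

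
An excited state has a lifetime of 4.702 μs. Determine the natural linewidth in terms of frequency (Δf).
16.924 kHz

Using the energy-time uncertainty principle and E = hf:
ΔEΔt ≥ ℏ/2
hΔf·Δt ≥ ℏ/2

The minimum frequency uncertainty is:
Δf = ℏ/(2hτ) = 1/(4πτ)
Δf = 1/(4π × 4.702e-06 s)
Δf = 1.692e+04 Hz = 16.924 kHz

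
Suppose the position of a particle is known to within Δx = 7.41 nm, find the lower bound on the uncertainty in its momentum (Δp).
7.116 × 10^-27 kg·m/s

Using the Heisenberg uncertainty principle:
ΔxΔp ≥ ℏ/2

The minimum uncertainty in momentum is:
Δp_min = ℏ/(2Δx)
Δp_min = (1.055e-34 J·s) / (2 × 7.410e-09 m)
Δp_min = 7.116e-27 kg·m/s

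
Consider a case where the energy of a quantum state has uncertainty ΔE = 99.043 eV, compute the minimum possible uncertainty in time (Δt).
3.323 as

Using the energy-time uncertainty principle:
ΔEΔt ≥ ℏ/2

The minimum uncertainty in time is:
Δt_min = ℏ/(2ΔE)
Δt_min = (1.055e-34 J·s) / (2 × 1.587e-17 J)
Δt_min = 3.323e-18 s = 3.323 as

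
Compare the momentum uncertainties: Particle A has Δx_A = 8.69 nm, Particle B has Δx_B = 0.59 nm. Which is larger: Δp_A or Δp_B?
Particle B has the larger minimum momentum uncertainty, by a factor of 14.73.

For each particle, the minimum momentum uncertainty is Δp_min = ℏ/(2Δx):

Particle A: Δp_A = ℏ/(2×8.690e-09 m) = 6.068e-27 kg·m/s
Particle B: Δp_B = ℏ/(2×5.900e-10 m) = 8.937e-26 kg·m/s

Ratio: Δp_B/Δp_A = 14.73

Since Δp_min ∝ 1/Δx, the particle with smaller position uncertainty (B) has larger momentum uncertainty.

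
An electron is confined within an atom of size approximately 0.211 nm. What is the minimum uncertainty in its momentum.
2.499 × 10^-25 kg·m/s

Using the Heisenberg uncertainty principle:
ΔxΔp ≥ ℏ/2

With Δx ≈ L = 2.110e-10 m (the confinement size):
Δp_min = ℏ/(2Δx)
Δp_min = (1.055e-34 J·s) / (2 × 2.110e-10 m)
Δp_min = 2.499e-25 kg·m/s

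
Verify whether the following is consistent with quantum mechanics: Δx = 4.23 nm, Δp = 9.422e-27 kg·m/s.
No, it violates the uncertainty principle (impossible measurement).

Calculate the product ΔxΔp:
ΔxΔp = (4.230e-09 m) × (9.422e-27 kg·m/s)
ΔxΔp = 3.986e-35 J·s

Compare to the minimum allowed value ℏ/2:
ℏ/2 = 5.273e-35 J·s

Since ΔxΔp = 3.986e-35 J·s < 5.273e-35 J·s = ℏ/2,
the measurement violates the uncertainty principle.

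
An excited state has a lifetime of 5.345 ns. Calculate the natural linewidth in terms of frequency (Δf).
14.888 MHz

Using the energy-time uncertainty principle and E = hf:
ΔEΔt ≥ ℏ/2
hΔf·Δt ≥ ℏ/2

The minimum frequency uncertainty is:
Δf = ℏ/(2hτ) = 1/(4πτ)
Δf = 1/(4π × 5.345e-09 s)
Δf = 1.489e+07 Hz = 14.888 MHz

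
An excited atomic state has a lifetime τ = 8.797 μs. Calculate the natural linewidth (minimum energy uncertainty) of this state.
37.411 peV

Using the energy-time uncertainty principle:
ΔEΔt ≥ ℏ/2

The lifetime τ represents the time uncertainty Δt.
The natural linewidth (minimum energy uncertainty) is:

ΔE = ℏ/(2τ)
ΔE = (1.055e-34 J·s) / (2 × 8.797e-06 s)
ΔE = 5.994e-30 J = 37.411 peV

This natural linewidth limits the precision of spectroscopic measurements.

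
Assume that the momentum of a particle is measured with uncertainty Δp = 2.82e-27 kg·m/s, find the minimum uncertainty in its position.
18.698 nm

Using the Heisenberg uncertainty principle:
ΔxΔp ≥ ℏ/2

The minimum uncertainty in position is:
Δx_min = ℏ/(2Δp)
Δx_min = (1.055e-34 J·s) / (2 × 2.820e-27 kg·m/s)
Δx_min = 1.870e-08 m = 18.698 nm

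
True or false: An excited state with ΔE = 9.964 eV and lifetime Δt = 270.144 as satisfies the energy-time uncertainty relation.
Yes, it satisfies the uncertainty relation.

Calculate the product ΔEΔt:
ΔE = 9.964 eV = 1.596e-18 J
ΔEΔt = (1.596e-18 J) × (2.701e-16 s)
ΔEΔt = 4.313e-34 J·s

Compare to the minimum allowed value ℏ/2:
ℏ/2 = 5.273e-35 J·s

Since ΔEΔt = 4.313e-34 J·s ≥ 5.273e-35 J·s = ℏ/2,
this satisfies the uncertainty relation.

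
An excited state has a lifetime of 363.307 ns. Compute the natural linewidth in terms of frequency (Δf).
219.036 kHz

Using the energy-time uncertainty principle and E = hf:
ΔEΔt ≥ ℏ/2
hΔf·Δt ≥ ℏ/2

The minimum frequency uncertainty is:
Δf = ℏ/(2hτ) = 1/(4πτ)
Δf = 1/(4π × 3.633e-07 s)
Δf = 2.190e+05 Hz = 219.036 kHz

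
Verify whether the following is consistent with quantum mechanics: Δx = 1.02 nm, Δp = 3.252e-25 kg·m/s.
Yes, it satisfies the uncertainty principle.

Calculate the product ΔxΔp:
ΔxΔp = (1.020e-09 m) × (3.252e-25 kg·m/s)
ΔxΔp = 3.317e-34 J·s

Compare to the minimum allowed value ℏ/2:
ℏ/2 = 5.273e-35 J·s

Since ΔxΔp = 3.317e-34 J·s ≥ 5.273e-35 J·s = ℏ/2,
the measurement satisfies the uncertainty principle.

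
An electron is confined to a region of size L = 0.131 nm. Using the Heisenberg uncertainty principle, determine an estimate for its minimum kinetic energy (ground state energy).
555.035 meV

Using the uncertainty principle to estimate ground state energy:

1. The position uncertainty is approximately the confinement size:
   Δx ≈ L = 1.310e-10 m

2. From ΔxΔp ≥ ℏ/2, the minimum momentum uncertainty is:
   Δp ≈ ℏ/(2L) = 4.025e-25 kg·m/s

3. The kinetic energy is approximately:
   KE ≈ (Δp)²/(2m) = (4.025e-25)²/(2 × 9.109e-31 kg)
   KE ≈ 8.893e-20 J = 555.035 meV

This is an order-of-magnitude estimate of the ground state energy.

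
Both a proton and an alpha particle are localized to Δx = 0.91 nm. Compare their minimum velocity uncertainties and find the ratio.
The proton has the larger minimum velocity uncertainty, by a ratio of 4.0.

For both particles, Δp_min = ℏ/(2Δx) = 5.794e-26 kg·m/s (same for both).

The velocity uncertainty is Δv = Δp/m:
- proton: Δv = 5.794e-26 / 1.673e-27 = 3.464e+01 m/s = 34.642 m/s
- alpha particle: Δv = 5.794e-26 / 6.645e-27 = 8.720e+00 m/s = 8.720 m/s

Ratio: 3.464e+01 / 8.720e+00 = 4.0

The lighter particle has larger velocity uncertainty because Δv ∝ 1/m.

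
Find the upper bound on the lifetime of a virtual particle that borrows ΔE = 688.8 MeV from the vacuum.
4.778 × 10^-25 s

Using the energy-time uncertainty principle:
ΔEΔt ≥ ℏ/2

For a virtual particle borrowing energy ΔE, the maximum lifetime is:
Δt_max = ℏ/(2ΔE)

Converting energy:
ΔE = 688.8 MeV = 1.104e-10 J

Δt_max = (1.055e-34 J·s) / (2 × 1.104e-10 J)
Δt_max = 4.778e-25 s = 4.778 × 10^-25 s

Virtual particles with higher borrowed energy exist for shorter times.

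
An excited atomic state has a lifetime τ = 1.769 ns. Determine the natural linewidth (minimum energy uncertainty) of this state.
186.041 neV

Using the energy-time uncertainty principle:
ΔEΔt ≥ ℏ/2

The lifetime τ represents the time uncertainty Δt.
The natural linewidth (minimum energy uncertainty) is:

ΔE = ℏ/(2τ)
ΔE = (1.055e-34 J·s) / (2 × 1.769e-09 s)
ΔE = 2.981e-26 J = 186.041 neV

This natural linewidth limits the precision of spectroscopic measurements.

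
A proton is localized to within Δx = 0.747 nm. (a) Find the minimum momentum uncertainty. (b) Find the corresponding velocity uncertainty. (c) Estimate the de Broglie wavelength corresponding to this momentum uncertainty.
(a) Δp_min = 7.059 × 10^-26 kg·m/s
(b) Δv_min = 42.201 m/s
(c) λ_dB = 9.387 nm

Step-by-step:

(a) From the uncertainty principle:
Δp_min = ℏ/(2Δx) = (1.055e-34 J·s)/(2 × 7.470e-10 m) = 7.059e-26 kg·m/s

(b) The velocity uncertainty:
Δv = Δp/m = (7.059e-26 kg·m/s)/(1.673e-27 kg) = 4.220e+01 m/s = 42.201 m/s

(c) The de Broglie wavelength for this momentum:
λ = h/p = (6.626e-34 J·s)/(7.059e-26 kg·m/s) = 9.387e-09 m = 9.387 nm

Note: The de Broglie wavelength is comparable to the localization size, as expected from wave-particle duality.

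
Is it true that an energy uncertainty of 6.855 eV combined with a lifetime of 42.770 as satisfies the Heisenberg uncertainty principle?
No, it violates the uncertainty relation.

Calculate the product ΔEΔt:
ΔE = 6.855 eV = 1.098e-18 J
ΔEΔt = (1.098e-18 J) × (4.277e-17 s)
ΔEΔt = 4.697e-35 J·s

Compare to the minimum allowed value ℏ/2:
ℏ/2 = 5.273e-35 J·s

Since ΔEΔt = 4.697e-35 J·s < 5.273e-35 J·s = ℏ/2,
this violates the uncertainty relation.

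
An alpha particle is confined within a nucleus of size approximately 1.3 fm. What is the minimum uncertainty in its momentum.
4.056 × 10^-20 kg·m/s

Using the Heisenberg uncertainty principle:
ΔxΔp ≥ ℏ/2

With Δx ≈ L = 1.300e-15 m (the confinement size):
Δp_min = ℏ/(2Δx)
Δp_min = (1.055e-34 J·s) / (2 × 1.300e-15 m)
Δp_min = 4.056e-20 kg·m/s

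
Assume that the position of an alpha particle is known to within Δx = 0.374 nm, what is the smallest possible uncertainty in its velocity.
21.218 m/s

Using the Heisenberg uncertainty principle and Δp = mΔv:
ΔxΔp ≥ ℏ/2
Δx(mΔv) ≥ ℏ/2

The minimum uncertainty in velocity is:
Δv_min = ℏ/(2mΔx)
Δv_min = (1.055e-34 J·s) / (2 × 6.645e-27 kg × 3.740e-10 m)
Δv_min = 2.122e+01 m/s = 21.218 m/s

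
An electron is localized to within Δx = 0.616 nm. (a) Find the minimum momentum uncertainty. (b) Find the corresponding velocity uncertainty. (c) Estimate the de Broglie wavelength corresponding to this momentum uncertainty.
(a) Δp_min = 8.560 × 10^-26 kg·m/s
(b) Δv_min = 93.967 km/s
(c) λ_dB = 7.741 nm

Step-by-step:

(a) From the uncertainty principle:
Δp_min = ℏ/(2Δx) = (1.055e-34 J·s)/(2 × 6.160e-10 m) = 8.560e-26 kg·m/s

(b) The velocity uncertainty:
Δv = Δp/m = (8.560e-26 kg·m/s)/(9.109e-31 kg) = 9.397e+04 m/s = 93.967 km/s

(c) The de Broglie wavelength for this momentum:
λ = h/p = (6.626e-34 J·s)/(8.560e-26 kg·m/s) = 7.741e-09 m = 7.741 nm

Note: The de Broglie wavelength is comparable to the localization size, as expected from wave-particle duality.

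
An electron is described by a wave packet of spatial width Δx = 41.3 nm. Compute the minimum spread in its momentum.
1.277 × 10^-27 kg·m/s

For a wave packet, the spatial width Δx and momentum spread Δp are related by the uncertainty principle:
ΔxΔp ≥ ℏ/2

The minimum momentum spread is:
Δp_min = ℏ/(2Δx)
Δp_min = (1.055e-34 J·s) / (2 × 4.130e-08 m)
Δp_min = 1.277e-27 kg·m/s

A wave packet cannot have both a well-defined position and well-defined momentum.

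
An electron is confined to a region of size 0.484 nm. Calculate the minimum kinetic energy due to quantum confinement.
40.660 meV

Using the uncertainty principle:

1. Position uncertainty: Δx ≈ 4.840e-10 m
2. Minimum momentum uncertainty: Δp = ℏ/(2Δx) = 1.089e-25 kg·m/s
3. Minimum kinetic energy:
   KE = (Δp)²/(2m) = (1.089e-25)²/(2 × 9.109e-31 kg)
   KE = 6.515e-21 J = 40.660 meV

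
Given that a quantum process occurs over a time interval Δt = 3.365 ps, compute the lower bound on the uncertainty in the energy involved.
97.803 μeV

Using the energy-time uncertainty principle:
ΔEΔt ≥ ℏ/2

The minimum uncertainty in energy is:
ΔE_min = ℏ/(2Δt)
ΔE_min = (1.055e-34 J·s) / (2 × 3.365e-12 s)
ΔE_min = 1.567e-23 J = 97.803 μeV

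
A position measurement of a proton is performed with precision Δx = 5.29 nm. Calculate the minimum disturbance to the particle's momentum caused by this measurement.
9.968 × 10^-27 kg·m/s

The uncertainty principle implies that measuring position disturbs momentum:
ΔxΔp ≥ ℏ/2

When we measure position with precision Δx, we necessarily introduce a momentum uncertainty:
Δp ≥ ℏ/(2Δx)
Δp_min = (1.055e-34 J·s) / (2 × 5.290e-09 m)
Δp_min = 9.968e-27 kg·m/s

The more precisely we measure position, the greater the momentum disturbance.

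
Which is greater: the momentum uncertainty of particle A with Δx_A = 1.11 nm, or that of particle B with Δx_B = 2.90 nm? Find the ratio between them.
Particle A has the larger minimum momentum uncertainty, by a factor of 2.61.

For each particle, the minimum momentum uncertainty is Δp_min = ℏ/(2Δx):

Particle A: Δp_A = ℏ/(2×1.110e-09 m) = 4.750e-26 kg·m/s
Particle B: Δp_B = ℏ/(2×2.900e-09 m) = 1.818e-26 kg·m/s

Ratio: Δp_A/Δp_B = 2.61

Since Δp_min ∝ 1/Δx, the particle with smaller position uncertainty (A) has larger momentum uncertainty.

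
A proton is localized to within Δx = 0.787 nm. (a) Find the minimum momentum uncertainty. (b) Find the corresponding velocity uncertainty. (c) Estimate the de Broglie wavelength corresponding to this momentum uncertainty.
(a) Δp_min = 6.700 × 10^-26 kg·m/s
(b) Δv_min = 40.057 m/s
(c) λ_dB = 9.890 nm

Step-by-step:

(a) From the uncertainty principle:
Δp_min = ℏ/(2Δx) = (1.055e-34 J·s)/(2 × 7.870e-10 m) = 6.700e-26 kg·m/s

(b) The velocity uncertainty:
Δv = Δp/m = (6.700e-26 kg·m/s)/(1.673e-27 kg) = 4.006e+01 m/s = 40.057 m/s

(c) The de Broglie wavelength for this momentum:
λ = h/p = (6.626e-34 J·s)/(6.700e-26 kg·m/s) = 9.890e-09 m = 9.890 nm

Note: The de Broglie wavelength is comparable to the localization size, as expected from wave-particle duality.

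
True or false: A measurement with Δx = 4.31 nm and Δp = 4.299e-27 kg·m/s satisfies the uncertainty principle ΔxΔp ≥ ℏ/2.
No, it violates the uncertainty principle (impossible measurement).

Calculate the product ΔxΔp:
ΔxΔp = (4.310e-09 m) × (4.299e-27 kg·m/s)
ΔxΔp = 1.853e-35 J·s

Compare to the minimum allowed value ℏ/2:
ℏ/2 = 5.273e-35 J·s

Since ΔxΔp = 1.853e-35 J·s < 5.273e-35 J·s = ℏ/2,
the measurement violates the uncertainty principle.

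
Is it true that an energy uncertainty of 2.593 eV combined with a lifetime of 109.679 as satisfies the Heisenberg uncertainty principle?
No, it violates the uncertainty relation.

Calculate the product ΔEΔt:
ΔE = 2.593 eV = 4.154e-19 J
ΔEΔt = (4.154e-19 J) × (1.097e-16 s)
ΔEΔt = 4.557e-35 J·s

Compare to the minimum allowed value ℏ/2:
ℏ/2 = 5.273e-35 J·s

Since ΔEΔt = 4.557e-35 J·s < 5.273e-35 J·s = ℏ/2,
this violates the uncertainty relation.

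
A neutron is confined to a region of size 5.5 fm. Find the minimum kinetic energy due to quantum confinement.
171.250 keV

Using the uncertainty principle:

1. Position uncertainty: Δx ≈ 5.500e-15 m
2. Minimum momentum uncertainty: Δp = ℏ/(2Δx) = 9.587e-21 kg·m/s
3. Minimum kinetic energy:
   KE = (Δp)²/(2m) = (9.587e-21)²/(2 × 1.675e-27 kg)
   KE = 2.744e-14 J = 171.250 keV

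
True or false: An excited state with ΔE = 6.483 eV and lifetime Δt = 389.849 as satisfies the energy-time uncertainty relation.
Yes, it satisfies the uncertainty relation.

Calculate the product ΔEΔt:
ΔE = 6.483 eV = 1.039e-18 J
ΔEΔt = (1.039e-18 J) × (3.898e-16 s)
ΔEΔt = 4.049e-34 J·s

Compare to the minimum allowed value ℏ/2:
ℏ/2 = 5.273e-35 J·s

Since ΔEΔt = 4.049e-34 J·s ≥ 5.273e-35 J·s = ℏ/2,
this satisfies the uncertainty relation.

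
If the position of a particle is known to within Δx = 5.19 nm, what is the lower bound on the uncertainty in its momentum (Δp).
1.016 × 10^-26 kg·m/s

Using the Heisenberg uncertainty principle:
ΔxΔp ≥ ℏ/2

The minimum uncertainty in momentum is:
Δp_min = ℏ/(2Δx)
Δp_min = (1.055e-34 J·s) / (2 × 5.190e-09 m)
Δp_min = 1.016e-26 kg·m/s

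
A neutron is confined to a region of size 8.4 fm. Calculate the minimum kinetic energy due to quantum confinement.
73.417 keV

Using the uncertainty principle:

1. Position uncertainty: Δx ≈ 8.400e-15 m
2. Minimum momentum uncertainty: Δp = ℏ/(2Δx) = 6.277e-21 kg·m/s
3. Minimum kinetic energy:
   KE = (Δp)²/(2m) = (6.277e-21)²/(2 × 1.675e-27 kg)
   KE = 1.176e-14 J = 73.417 keV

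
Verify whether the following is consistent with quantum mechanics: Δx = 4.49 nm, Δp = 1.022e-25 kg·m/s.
Yes, it satisfies the uncertainty principle.

Calculate the product ΔxΔp:
ΔxΔp = (4.490e-09 m) × (1.022e-25 kg·m/s)
ΔxΔp = 4.589e-34 J·s

Compare to the minimum allowed value ℏ/2:
ℏ/2 = 5.273e-35 J·s

Since ΔxΔp = 4.589e-34 J·s ≥ 5.273e-35 J·s = ℏ/2,
the measurement satisfies the uncertainty principle.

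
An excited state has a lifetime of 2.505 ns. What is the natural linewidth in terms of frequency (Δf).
31.767 MHz

Using the energy-time uncertainty principle and E = hf:
ΔEΔt ≥ ℏ/2
hΔf·Δt ≥ ℏ/2

The minimum frequency uncertainty is:
Δf = ℏ/(2hτ) = 1/(4πτ)
Δf = 1/(4π × 2.505e-09 s)
Δf = 3.177e+07 Hz = 31.767 MHz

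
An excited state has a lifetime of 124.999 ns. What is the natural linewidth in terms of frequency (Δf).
636.625 kHz

Using the energy-time uncertainty principle and E = hf:
ΔEΔt ≥ ℏ/2
hΔf·Δt ≥ ℏ/2

The minimum frequency uncertainty is:
Δf = ℏ/(2hτ) = 1/(4πτ)
Δf = 1/(4π × 1.250e-07 s)
Δf = 6.366e+05 Hz = 636.625 kHz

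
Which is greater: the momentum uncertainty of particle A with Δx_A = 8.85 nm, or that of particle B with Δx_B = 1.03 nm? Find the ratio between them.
Particle B has the larger minimum momentum uncertainty, by a factor of 8.59.

For each particle, the minimum momentum uncertainty is Δp_min = ℏ/(2Δx):

Particle A: Δp_A = ℏ/(2×8.850e-09 m) = 5.958e-27 kg·m/s
Particle B: Δp_B = ℏ/(2×1.030e-09 m) = 5.119e-26 kg·m/s

Ratio: Δp_B/Δp_A = 8.59

Since Δp_min ∝ 1/Δx, the particle with smaller position uncertainty (B) has larger momentum uncertainty.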